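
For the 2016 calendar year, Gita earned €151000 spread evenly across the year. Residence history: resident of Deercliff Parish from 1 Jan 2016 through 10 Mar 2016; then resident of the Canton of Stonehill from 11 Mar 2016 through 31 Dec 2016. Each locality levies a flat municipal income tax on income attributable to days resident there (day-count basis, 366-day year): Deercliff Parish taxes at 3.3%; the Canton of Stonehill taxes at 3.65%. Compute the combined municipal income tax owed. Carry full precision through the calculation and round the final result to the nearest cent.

€5410.42

Deercliff Parish, 1 Jan – 10 Mar 2016: 70 days → €151000 × 3.3% × 70/366 = €953.0328
The Canton of Stonehill, 11 Mar – 31 Dec 2016: 296 days → €151000 × 3.65% × 296/366 = €4457.3880
Total = €5410.4208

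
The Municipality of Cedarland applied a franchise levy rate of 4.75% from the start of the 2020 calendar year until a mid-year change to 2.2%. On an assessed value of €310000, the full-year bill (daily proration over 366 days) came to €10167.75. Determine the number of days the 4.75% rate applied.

155 days

Let d = days at the first rate; then 366 − d days at the second rate.
€310000 × [4.75%·d + 2.2%·(366−d)] / 366 = €10167.75
Solving gives d = 155, so the new rate took effect on 4 Jun 2020.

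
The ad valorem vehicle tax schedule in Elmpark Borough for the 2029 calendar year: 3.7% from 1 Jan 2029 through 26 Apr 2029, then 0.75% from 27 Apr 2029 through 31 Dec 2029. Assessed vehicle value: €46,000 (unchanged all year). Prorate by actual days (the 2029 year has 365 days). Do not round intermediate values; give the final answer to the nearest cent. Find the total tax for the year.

1 Jan – 26 Apr 2029: 116 days at 3.7% → €46,000 × 3.7% × 116/365 = €540.9096
27 Apr – 31 Dec 2029: 249 days at 0.75% → €46,000 × 0.75% × 249/365 = €235.3562
Total = €776.2658

€776.27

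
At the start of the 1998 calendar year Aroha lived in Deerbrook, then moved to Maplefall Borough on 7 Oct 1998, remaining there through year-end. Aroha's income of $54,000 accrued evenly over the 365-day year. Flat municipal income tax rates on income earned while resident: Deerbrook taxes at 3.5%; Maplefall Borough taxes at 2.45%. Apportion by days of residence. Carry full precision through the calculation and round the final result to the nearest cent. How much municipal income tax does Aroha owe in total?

$1,756.41

Deerbrook, 1 Jan – 6 Oct 1998: 279 days → $54,000 × 3.5% × 279/365 = $1,444.6849
Maplefall Borough, 7 Oct – 31 Dec 1998: 86 days → $54,000 × 2.45% × 86/365 = $311.7205
Total = $1,756.4055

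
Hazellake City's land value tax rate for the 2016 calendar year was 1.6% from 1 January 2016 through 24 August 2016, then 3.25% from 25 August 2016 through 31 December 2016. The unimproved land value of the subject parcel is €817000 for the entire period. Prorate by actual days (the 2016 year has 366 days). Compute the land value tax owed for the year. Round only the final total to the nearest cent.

€17823.32

1 January – 24 August 2016: 237 days at 1.6% → €817000 × 1.6% × 237/366 = €8464.6557
25 August – 31 December 2016: 129 days at 3.25% → €817000 × 3.25% × 129/366 = €9358.6680
Total = €17823.3238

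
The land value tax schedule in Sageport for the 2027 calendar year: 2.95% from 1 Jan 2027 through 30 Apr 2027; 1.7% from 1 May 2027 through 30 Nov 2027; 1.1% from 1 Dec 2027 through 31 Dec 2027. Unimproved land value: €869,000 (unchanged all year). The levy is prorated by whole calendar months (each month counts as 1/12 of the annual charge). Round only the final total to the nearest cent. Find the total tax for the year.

1 Jan – 30 Apr 2027: 4 months at 2.95% → €869,000 × 2.95% × 4/12 = €8,545.1667
1 May – 30 Nov 2027: 7 months at 1.7% → €869,000 × 1.7% × 7/12 = €8,617.5833
1 Dec – 31 Dec 2027: 1 month at 1.1% → €869,000 × 1.1% × 1/12 = €796.5833
Total = €17,959.3333

€17,959.33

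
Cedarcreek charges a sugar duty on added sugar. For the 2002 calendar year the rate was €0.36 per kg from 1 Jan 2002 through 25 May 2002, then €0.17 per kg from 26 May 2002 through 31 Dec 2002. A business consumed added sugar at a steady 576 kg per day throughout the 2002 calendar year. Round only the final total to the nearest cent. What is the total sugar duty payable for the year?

€51609.60

1 Jan – 25 May 2002: 145 days × 576 kg/day = 83,520 kg at €0.36/kg → €30067.20
26 May – 31 Dec 2002: 220 days × 576 kg/day = 126,720 kg at €0.17/kg → €21542.40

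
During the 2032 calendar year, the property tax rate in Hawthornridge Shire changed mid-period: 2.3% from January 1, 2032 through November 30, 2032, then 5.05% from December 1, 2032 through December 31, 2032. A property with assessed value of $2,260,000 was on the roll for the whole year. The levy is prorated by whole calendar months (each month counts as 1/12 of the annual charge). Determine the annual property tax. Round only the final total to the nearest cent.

$57,159.17

January 1 – November 30, 2032: 11 months at 2.3% → $2,260,000 × 2.3% × 11/12 = $47,648.3333
December 1 – December 31, 2032: 1 month at 5.05% → $2,260,000 × 5.05% × 1/12 = $9,510.8333
Total = $57,159.1667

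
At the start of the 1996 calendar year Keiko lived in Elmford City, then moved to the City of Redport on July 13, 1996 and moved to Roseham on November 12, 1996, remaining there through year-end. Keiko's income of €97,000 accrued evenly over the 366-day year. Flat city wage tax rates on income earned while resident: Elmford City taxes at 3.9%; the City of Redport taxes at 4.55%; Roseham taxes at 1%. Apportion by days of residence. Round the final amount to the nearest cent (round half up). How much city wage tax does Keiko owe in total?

Elmford City, January 1 – July 12, 1996: 194 days → €97,000 × 3.9% × 194/366 = €2,005.1967
The City of Redport, July 13 – November 11, 1996: 122 days → €97,000 × 4.55% × 122/366 = €1,471.1667
Roseham, November 12 – December 31, 1996: 50 days → €97,000 × 1% × 50/366 = €132.5137
Total = €3,608.8770

€3,608.88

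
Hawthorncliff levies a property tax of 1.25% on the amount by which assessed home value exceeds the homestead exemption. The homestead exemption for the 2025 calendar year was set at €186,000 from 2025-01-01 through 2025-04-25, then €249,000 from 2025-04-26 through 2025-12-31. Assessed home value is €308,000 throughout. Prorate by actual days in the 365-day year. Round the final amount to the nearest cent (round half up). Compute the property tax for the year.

€985.62

2025-01-01 to 2025-04-25: 115 days, exemption €186,000 → (€308,000 − €186,000) × 1.25% × 115/365 = €480.4795
2025-04-26 to 2025-12-31: 250 days, exemption €249,000 → (€308,000 − €249,000) × 1.25% × 250/365 = €505.1370
Total = €985.6164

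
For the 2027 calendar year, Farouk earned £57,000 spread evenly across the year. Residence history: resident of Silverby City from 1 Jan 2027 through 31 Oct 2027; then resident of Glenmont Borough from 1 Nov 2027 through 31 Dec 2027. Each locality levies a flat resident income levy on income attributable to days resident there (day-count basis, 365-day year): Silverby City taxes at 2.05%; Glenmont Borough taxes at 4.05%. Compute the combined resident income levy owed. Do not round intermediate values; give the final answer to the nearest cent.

£1,359.02

Silverby City, 1 Jan – 31 Oct 2027: 304 days → £57,000 × 2.05% × 304/365 = £973.2164
Glenmont Borough, 1 Nov – 31 Dec 2027: 61 days → £57,000 × 4.05% × 61/365 = £385.8041
Total = £1,359.0205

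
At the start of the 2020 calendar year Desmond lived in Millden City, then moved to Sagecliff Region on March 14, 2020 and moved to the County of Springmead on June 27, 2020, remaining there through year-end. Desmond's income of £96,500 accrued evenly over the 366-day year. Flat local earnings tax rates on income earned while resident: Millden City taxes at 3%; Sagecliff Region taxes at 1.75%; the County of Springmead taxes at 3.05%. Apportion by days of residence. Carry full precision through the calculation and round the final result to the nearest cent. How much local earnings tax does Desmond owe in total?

£2,573.73

Millden City, January 1 – March 13, 2020: 73 days → £96,500 × 3% × 73/366 = £577.4180
Sagecliff Region, March 14 – June 26, 2020: 105 days → £96,500 × 1.75% × 105/366 = £484.4775
The County of Springmead, June 27 – December 31, 2020: 188 days → £96,500 × 3.05% × 188/366 = £1,511.8333
Total = £2,573.7288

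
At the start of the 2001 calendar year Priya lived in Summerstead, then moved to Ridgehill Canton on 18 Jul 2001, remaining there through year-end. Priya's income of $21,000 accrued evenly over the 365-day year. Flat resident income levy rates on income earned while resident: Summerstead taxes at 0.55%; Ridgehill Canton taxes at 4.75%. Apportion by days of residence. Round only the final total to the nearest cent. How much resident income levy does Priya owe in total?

$519.05

Summerstead, 1 Jan – 17 Jul 2001: 198 days → $21,000 × 0.55% × 198/365 = $62.6548
Ridgehill Canton, 18 Jul – 31 Dec 2001: 167 days → $21,000 × 4.75% × 167/365 = $456.3904
Total = $519.0452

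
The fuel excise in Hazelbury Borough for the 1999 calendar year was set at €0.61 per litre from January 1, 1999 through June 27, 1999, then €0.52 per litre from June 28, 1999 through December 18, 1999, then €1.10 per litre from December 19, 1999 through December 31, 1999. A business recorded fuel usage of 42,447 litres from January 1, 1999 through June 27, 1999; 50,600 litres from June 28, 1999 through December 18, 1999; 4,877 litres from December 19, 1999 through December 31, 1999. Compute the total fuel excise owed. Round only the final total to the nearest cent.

January 1 – June 27, 1999: 42,447 litres at €0.61/litre → €25892.67
June 28 – December 18, 1999: 50,600 litres at €0.52/litre → €26312.00
December 19 – December 31, 1999: 4,877 litres at €1.10/litre → €5364.70

€57569.37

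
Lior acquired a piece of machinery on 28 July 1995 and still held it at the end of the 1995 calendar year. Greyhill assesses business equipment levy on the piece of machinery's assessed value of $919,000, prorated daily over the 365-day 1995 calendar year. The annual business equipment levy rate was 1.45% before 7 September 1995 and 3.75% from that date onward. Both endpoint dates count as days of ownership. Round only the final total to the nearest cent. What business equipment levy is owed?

$12,449.30

28 July – 6 September 1995: 41 days at 1.45% → $919,000 × 1.45% × 41/365 = $1,496.8370
7 September – 31 December 1995: 116 days at 3.75% → $919,000 × 3.75% × 116/365 = $10,952.4658
Total = $12,449.3027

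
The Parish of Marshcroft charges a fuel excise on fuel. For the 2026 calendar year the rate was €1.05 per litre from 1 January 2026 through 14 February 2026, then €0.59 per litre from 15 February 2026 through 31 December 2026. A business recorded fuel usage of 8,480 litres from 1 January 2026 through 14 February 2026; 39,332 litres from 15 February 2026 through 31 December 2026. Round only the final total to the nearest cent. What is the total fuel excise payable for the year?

1 January – 14 February 2026: 8,480 litres at €1.05/litre → €8,904.00
15 February – 31 December 2026: 39,332 litres at €0.59/litre → €23,205.88

€32,109.88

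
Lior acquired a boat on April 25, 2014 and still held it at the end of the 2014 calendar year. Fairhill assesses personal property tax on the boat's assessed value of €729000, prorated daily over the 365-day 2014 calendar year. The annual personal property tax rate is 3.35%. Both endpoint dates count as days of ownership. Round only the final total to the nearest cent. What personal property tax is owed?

Days held (April 25 – December 31, 2014): 251 out of 365
Tax = €729000 × 3.35% × 251/365 = €16793.9630

€16793.96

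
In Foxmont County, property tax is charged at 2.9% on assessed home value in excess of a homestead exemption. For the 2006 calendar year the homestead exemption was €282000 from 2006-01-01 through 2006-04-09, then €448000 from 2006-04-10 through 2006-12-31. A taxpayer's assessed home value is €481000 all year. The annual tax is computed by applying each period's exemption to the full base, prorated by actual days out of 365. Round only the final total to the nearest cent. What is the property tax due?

€2262.72

2006-01-01 to 2006-04-09: 99 days, exemption €282000 → (€481000 − €282000) × 2.9% × 99/365 = €1565.2849
2006-04-10 to 2006-12-31: 266 days, exemption €448000 → (€481000 − €448000) × 2.9% × 266/365 = €697.4301
Total = €2262.7151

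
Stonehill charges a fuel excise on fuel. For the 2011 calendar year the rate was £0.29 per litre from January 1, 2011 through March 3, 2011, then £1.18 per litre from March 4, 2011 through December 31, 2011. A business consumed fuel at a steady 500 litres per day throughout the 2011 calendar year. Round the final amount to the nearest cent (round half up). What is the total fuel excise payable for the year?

January 1 – March 3, 2011: 62 days × 500 litres/day = 31,000 litres at £0.29/litre → £8,990.00
March 4 – December 31, 2011: 303 days × 500 litres/day = 151,500 litres at £1.18/litre → £178,770.00

£187,760.00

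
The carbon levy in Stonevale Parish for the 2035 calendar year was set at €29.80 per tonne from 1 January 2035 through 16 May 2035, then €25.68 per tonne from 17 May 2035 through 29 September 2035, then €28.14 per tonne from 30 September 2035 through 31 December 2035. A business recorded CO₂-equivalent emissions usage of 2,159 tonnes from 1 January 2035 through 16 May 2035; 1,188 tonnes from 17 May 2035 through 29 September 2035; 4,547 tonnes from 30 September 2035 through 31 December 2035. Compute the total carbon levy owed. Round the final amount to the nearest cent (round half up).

1 January – 16 May 2035: 2,159 tonnes at €29.80/tonne → €64,338.20
17 May – 29 September 2035: 1,188 tonnes at €25.68/tonne → €30,507.84
30 September – 31 December 2035: 4,547 tonnes at €28.14/tonne → €127,952.58

€222,798.62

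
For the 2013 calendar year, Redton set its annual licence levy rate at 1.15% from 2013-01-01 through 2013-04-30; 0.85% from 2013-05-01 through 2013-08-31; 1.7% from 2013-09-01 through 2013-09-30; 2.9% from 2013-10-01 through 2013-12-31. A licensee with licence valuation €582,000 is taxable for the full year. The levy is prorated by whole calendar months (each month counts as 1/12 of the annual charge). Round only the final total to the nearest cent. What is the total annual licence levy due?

€8,924.00

2013-01-01 to 2013-04-30: 4 months at 1.15% → €582,000 × 1.15% × 4/12 = €2,231.0000
2013-05-01 to 2013-08-31: 4 months at 0.85% → €582,000 × 0.85% × 4/12 = €1,649.0000
2013-09-01 to 2013-09-30: 1 month at 1.7% → €582,000 × 1.7% × 1/12 = €824.5000
2013-10-01 to 2013-12-31: 3 months at 2.9% → €582,000 × 2.9% × 3/12 = €4,219.5000
Total = €8,924.0000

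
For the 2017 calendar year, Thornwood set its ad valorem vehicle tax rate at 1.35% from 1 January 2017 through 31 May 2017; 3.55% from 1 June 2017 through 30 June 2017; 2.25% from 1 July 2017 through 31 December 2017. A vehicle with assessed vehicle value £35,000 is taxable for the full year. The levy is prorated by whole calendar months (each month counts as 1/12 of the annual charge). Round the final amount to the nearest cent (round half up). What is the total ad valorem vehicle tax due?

1 January – 31 May 2017: 5 months at 1.35% → £35,000 × 1.35% × 5/12 = £196.8750
1 June – 30 June 2017: 1 month at 3.55% → £35,000 × 3.55% × 1/12 = £103.5417
1 July – 31 December 2017: 6 months at 2.25% → £35,000 × 2.25% × 6/12 = £393.7500
Total = £694.1667

£694.17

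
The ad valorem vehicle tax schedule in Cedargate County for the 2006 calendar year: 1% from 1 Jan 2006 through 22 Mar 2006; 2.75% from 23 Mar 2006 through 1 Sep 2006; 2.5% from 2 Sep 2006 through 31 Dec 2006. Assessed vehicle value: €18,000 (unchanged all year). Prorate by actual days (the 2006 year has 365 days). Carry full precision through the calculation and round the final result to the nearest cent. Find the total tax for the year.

€410.18

1 Jan – 22 Mar 2006: 81 days at 1% → €18,000 × 1% × 81/365 = €39.9452
23 Mar – 1 Sep 2006: 163 days at 2.75% → €18,000 × 2.75% × 163/365 = €221.0548
2 Sep – 31 Dec 2006: 121 days at 2.5% → €18,000 × 2.5% × 121/365 = €149.1781
Total = €410.1781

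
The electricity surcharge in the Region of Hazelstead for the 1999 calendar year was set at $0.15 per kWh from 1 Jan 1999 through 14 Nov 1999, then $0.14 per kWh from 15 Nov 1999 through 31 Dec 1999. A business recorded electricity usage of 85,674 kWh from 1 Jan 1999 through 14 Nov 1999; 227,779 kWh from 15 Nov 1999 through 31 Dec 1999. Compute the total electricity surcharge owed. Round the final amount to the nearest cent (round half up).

1 Jan – 14 Nov 1999: 85,674 kWh at $0.15/kWh → $12851.10
15 Nov – 31 Dec 1999: 227,779 kWh at $0.14/kWh → $31889.06

$44740.16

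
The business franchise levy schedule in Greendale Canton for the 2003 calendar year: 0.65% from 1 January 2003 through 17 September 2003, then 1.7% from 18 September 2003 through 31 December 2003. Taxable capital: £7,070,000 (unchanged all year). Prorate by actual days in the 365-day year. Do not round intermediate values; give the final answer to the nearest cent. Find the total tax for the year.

£67,310.27

1 January – 17 September 2003: 260 days at 0.65% → £7,070,000 × 0.65% × 260/365 = £32,735.0685
18 September – 31 December 2003: 105 days at 1.7% → £7,070,000 × 1.7% × 105/365 = £34,575.2055
Total = £67,310.2740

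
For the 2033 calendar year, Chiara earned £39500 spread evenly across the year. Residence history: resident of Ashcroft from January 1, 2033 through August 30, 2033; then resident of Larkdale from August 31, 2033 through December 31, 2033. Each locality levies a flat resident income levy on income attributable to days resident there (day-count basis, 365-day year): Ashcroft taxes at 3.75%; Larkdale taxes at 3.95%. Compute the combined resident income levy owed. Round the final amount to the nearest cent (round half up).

Ashcroft, January 1 – August 30, 2033: 242 days → £39500 × 3.75% × 242/365 = £982.0890
Larkdale, August 31 – December 31, 2033: 123 days → £39500 × 3.95% × 123/365 = £525.7829
Total = £1507.8719

£1507.87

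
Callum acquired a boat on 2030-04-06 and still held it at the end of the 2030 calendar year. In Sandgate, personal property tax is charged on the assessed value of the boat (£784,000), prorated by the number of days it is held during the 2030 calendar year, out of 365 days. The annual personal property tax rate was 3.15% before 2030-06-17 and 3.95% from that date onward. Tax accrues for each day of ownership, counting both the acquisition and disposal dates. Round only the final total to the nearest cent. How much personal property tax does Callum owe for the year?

£21,670.62

2030-04-06 to 2030-06-16: 72 days at 3.15% → £784,000 × 3.15% × 72/365 = £4,871.5397
2030-06-17 to 2030-12-31: 198 days at 3.95% → £784,000 × 3.95% × 198/365 = £16,799.0795
Total = £21,670.6192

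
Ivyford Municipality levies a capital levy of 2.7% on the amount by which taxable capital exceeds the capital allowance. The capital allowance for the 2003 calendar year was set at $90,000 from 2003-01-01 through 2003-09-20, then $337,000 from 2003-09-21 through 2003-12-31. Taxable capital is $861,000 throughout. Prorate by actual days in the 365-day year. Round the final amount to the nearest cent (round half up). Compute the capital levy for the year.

2003-01-01 to 2003-09-20: 263 days, exemption $90,000 → ($861,000 − $90,000) × 2.7% × 263/365 = $14,999.6466
2003-09-21 to 2003-12-31: 102 days, exemption $337,000 → ($861,000 − $337,000) × 2.7% × 102/365 = $3,953.6877
Total = $18,953.3342

$18,953.33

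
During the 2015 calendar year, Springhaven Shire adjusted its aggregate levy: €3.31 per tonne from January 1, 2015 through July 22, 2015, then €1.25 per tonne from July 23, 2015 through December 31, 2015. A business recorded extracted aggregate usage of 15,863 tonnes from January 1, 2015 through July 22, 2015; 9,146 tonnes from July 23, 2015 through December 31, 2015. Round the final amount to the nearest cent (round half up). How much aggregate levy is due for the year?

January 1 – July 22, 2015: 15,863 tonnes at €3.31/tonne → €52,506.53
July 23 – December 31, 2015: 9,146 tonnes at €1.25/tonne → €11,432.50

€63,939.03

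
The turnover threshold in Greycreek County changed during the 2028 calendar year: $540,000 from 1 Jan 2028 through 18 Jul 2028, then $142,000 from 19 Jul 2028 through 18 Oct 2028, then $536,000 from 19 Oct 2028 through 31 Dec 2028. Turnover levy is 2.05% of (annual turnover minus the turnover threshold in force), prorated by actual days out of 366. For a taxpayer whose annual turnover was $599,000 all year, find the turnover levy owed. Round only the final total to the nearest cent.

$3,276.98

1 Jan – 18 Jul 2028: 200 days, exemption $540,000 → ($599,000 − $540,000) × 2.05% × 200/366 = $660.9290
19 Jul – 18 Oct 2028: 92 days, exemption $142,000 → ($599,000 − $142,000) × 2.05% × 92/366 = $2,354.9235
19 Oct – 31 Dec 2028: 74 days, exemption $536,000 → ($599,000 − $536,000) × 2.05% × 74/366 = $261.1230
Total = $3,276.9754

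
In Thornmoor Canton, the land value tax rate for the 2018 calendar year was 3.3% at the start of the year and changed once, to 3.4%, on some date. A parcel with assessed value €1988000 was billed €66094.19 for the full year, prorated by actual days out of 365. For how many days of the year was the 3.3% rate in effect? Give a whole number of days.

Let d = days at the first rate; then 365 − d days at the second rate.
€1988000 × [3.3%·d + 3.4%·(365−d)] / 365 = €66094.19
Solving gives d = 275, so the new rate took effect on 3 Oct 2018.

275 days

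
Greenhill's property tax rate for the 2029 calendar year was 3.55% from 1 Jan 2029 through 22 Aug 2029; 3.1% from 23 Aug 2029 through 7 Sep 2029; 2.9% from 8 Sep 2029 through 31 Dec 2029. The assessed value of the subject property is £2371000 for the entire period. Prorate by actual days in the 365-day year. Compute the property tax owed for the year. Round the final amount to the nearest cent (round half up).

1 Jan – 22 Aug 2029: 234 days at 3.55% → £2371000 × 3.55% × 234/365 = £53961.3616
23 Aug – 7 Sep 2029: 16 days at 3.1% → £2371000 × 3.1% × 16/365 = £3221.9616
8 Sep – 31 Dec 2029: 115 days at 2.9% → £2371000 × 2.9% × 115/365 = £21663.7945
Total = £78847.1178

£78847.12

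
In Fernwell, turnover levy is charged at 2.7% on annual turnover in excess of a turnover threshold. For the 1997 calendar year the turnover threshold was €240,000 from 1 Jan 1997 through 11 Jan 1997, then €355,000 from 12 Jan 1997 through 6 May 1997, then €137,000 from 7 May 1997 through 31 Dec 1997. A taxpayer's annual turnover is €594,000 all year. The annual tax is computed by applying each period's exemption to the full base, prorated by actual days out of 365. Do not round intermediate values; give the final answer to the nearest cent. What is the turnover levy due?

1 Jan – 11 Jan 1997: 11 days, exemption €240,000 → (€594,000 − €240,000) × 2.7% × 11/365 = €288.0493
12 Jan – 6 May 1997: 115 days, exemption €355,000 → (€594,000 − €355,000) × 2.7% × 115/365 = €2,033.1370
7 May – 31 Dec 1997: 239 days, exemption €137,000 → (€594,000 − €137,000) × 2.7% × 239/365 = €8,079.5096
Total = €10,400.6959

€10,400.70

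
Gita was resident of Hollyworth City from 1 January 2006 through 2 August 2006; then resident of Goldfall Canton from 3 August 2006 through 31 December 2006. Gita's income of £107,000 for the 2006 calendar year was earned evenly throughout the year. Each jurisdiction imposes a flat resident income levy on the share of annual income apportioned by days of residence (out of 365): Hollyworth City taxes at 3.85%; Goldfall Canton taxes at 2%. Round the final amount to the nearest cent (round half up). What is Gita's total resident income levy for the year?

£3,300.58

Hollyworth City, 1 January – 2 August 2006: 214 days → £107,000 × 3.85% × 214/365 = £2,415.2685
Goldfall Canton, 3 August – 31 December 2006: 151 days → £107,000 × 2% × 151/365 = £885.3151
Total = £3,300.5836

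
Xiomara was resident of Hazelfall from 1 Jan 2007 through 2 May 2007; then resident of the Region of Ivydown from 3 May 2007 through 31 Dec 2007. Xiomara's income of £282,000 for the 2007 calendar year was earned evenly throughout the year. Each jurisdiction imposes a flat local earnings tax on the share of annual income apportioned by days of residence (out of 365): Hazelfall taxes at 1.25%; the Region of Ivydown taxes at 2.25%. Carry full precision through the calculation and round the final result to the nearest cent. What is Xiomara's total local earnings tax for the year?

£5,402.42

Hazelfall, 1 Jan – 2 May 2007: 122 days → £282,000 × 1.25% × 122/365 = £1,178.2192
The Region of Ivydown, 3 May – 31 Dec 2007: 243 days → £282,000 × 2.25% × 243/365 = £4,224.2055
Total = £5,402.4247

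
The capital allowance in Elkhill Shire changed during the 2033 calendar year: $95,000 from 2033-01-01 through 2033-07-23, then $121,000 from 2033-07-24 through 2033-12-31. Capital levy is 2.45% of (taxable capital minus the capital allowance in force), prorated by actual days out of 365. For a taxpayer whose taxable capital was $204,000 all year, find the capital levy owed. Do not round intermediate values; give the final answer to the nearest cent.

$2,389.52

2033-01-01 to 2033-07-23: 204 days, exemption $95,000 → ($204,000 − $95,000) × 2.45% × 204/365 = $1,492.5534
2033-07-24 to 2033-12-31: 161 days, exemption $121,000 → ($204,000 − $121,000) × 2.45% × 161/365 = $896.9685
Total = $2,389.5219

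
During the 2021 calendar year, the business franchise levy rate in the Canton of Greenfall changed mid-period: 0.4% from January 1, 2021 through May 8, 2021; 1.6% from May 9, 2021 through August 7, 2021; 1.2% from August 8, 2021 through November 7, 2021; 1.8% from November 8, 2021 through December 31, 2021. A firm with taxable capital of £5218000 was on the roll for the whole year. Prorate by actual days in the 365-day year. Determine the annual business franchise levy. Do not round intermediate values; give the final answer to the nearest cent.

£57812.58

January 1 – May 8, 2021: 128 days at 0.4% → £5218000 × 0.4% × 128/365 = £7319.4959
May 9 – August 7, 2021: 91 days at 1.6% → £5218000 × 1.6% × 91/365 = £20814.8164
August 8 – November 7, 2021: 92 days at 1.2% → £5218000 × 1.2% × 92/365 = £15782.6630
November 8 – December 31, 2021: 54 days at 1.8% → £5218000 × 1.8% × 54/365 = £13895.6055
Total = £57812.5808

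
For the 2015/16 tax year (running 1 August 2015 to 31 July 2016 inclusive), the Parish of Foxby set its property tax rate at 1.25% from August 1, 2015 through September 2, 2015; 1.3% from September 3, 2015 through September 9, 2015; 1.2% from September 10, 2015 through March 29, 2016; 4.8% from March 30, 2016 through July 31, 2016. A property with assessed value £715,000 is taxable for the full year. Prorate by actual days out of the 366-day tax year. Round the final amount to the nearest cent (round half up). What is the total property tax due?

£17,346.56

August 1 – September 2, 2015: 33 days at 1.25% → £715,000 × 1.25% × 33/366 = £805.8402
September 3 – September 9, 2015: 7 days at 1.3% → £715,000 × 1.3% × 7/366 = £177.7732
September 10, 2015 – March 29, 2016: 202 days at 1.2% → £715,000 × 1.2% × 202/366 = £4,735.4098
March 30 – July 31, 2016: 124 days at 4.8% → £715,000 × 4.8% × 124/366 = £11,627.5410
Total = £17,346.5642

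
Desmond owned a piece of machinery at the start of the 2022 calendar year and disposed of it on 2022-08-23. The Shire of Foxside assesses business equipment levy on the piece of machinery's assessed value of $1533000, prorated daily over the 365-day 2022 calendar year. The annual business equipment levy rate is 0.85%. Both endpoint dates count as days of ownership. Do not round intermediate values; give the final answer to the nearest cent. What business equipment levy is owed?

Days held (2022-01-01 to 2022-08-23): 235 out of 365
Tax = $1533000 × 0.85% × 235/365 = $8389.5000

$8389.50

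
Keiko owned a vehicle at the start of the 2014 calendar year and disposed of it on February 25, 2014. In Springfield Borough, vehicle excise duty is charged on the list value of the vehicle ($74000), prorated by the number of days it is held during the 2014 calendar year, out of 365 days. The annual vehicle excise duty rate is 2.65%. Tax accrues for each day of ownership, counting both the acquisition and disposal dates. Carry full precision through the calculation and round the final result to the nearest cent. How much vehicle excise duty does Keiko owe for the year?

$300.87

Days held (January 1 – February 25, 2014): 56 out of 365
Tax = $74000 × 2.65% × 56/365 = $300.8658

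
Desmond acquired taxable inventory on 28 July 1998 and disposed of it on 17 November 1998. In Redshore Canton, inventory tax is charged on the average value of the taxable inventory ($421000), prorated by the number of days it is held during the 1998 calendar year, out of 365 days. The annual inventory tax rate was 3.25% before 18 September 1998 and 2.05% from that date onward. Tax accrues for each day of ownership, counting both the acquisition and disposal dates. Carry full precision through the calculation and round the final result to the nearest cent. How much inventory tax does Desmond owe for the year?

$3391.65

28 July – 17 September 1998: 52 days at 3.25% → $421000 × 3.25% × 52/365 = $1949.2877
18 September – 17 November 1998: 61 days at 2.05% → $421000 × 2.05% × 61/365 = $1442.3575
Total = $3391.6452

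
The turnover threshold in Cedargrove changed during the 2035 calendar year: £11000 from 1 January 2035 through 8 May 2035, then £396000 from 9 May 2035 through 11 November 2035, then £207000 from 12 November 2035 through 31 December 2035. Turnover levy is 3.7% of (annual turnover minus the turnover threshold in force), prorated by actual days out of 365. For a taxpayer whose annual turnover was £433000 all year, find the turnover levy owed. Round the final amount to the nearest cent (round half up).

1 January – 8 May 2035: 128 days, exemption £11000 → (£433000 − £11000) × 3.7% × 128/365 = £5475.5945
9 May – 11 November 2035: 187 days, exemption £396000 → (£433000 − £396000) × 3.7% × 187/365 = £701.3781
12 November – 31 December 2035: 50 days, exemption £207000 → (£433000 − £207000) × 3.7% × 50/365 = £1145.4795
Total = £7322.4521

£7322.45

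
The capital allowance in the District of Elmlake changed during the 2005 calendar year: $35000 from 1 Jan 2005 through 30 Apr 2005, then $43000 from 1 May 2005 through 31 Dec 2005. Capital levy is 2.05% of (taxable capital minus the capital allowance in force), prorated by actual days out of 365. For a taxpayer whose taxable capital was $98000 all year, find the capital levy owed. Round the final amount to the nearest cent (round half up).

1 Jan – 30 Apr 2005: 120 days, exemption $35000 → ($98000 − $35000) × 2.05% × 120/365 = $424.6027
1 May – 31 Dec 2005: 245 days, exemption $43000 → ($98000 − $43000) × 2.05% × 245/365 = $756.8151
Total = $1181.4178

$1181.42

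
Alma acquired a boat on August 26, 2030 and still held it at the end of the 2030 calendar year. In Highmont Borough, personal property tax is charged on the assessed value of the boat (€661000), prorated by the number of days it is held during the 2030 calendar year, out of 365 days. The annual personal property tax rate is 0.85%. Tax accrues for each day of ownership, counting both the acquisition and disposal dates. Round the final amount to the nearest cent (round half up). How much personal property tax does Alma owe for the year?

€1970.32

Days held (August 26 – December 31, 2030): 128 out of 365
Tax = €661000 × 0.85% × 128/365 = €1970.3233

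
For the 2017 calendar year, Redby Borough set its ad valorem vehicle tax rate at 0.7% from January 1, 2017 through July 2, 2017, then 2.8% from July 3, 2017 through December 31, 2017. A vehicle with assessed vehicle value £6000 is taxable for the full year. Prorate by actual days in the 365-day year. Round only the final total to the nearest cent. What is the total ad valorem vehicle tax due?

January 1 – July 2, 2017: 183 days at 0.7% → £6000 × 0.7% × 183/365 = £21.0575
July 3 – December 31, 2017: 182 days at 2.8% → £6000 × 2.8% × 182/365 = £83.7699
Total = £104.8274

£104.83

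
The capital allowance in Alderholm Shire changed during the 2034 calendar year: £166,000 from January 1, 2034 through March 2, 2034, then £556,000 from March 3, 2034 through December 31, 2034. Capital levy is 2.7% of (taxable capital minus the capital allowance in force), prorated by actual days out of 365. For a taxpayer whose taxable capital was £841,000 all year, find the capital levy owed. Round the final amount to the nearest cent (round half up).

£9,454.81

January 1 – March 2, 2034: 61 days, exemption £166,000 → (£841,000 − £166,000) × 2.7% × 61/365 = £3,045.8219
March 3 – December 31, 2034: 304 days, exemption £556,000 → (£841,000 − £556,000) × 2.7% × 304/365 = £6,408.9863
Total = £9,454.8082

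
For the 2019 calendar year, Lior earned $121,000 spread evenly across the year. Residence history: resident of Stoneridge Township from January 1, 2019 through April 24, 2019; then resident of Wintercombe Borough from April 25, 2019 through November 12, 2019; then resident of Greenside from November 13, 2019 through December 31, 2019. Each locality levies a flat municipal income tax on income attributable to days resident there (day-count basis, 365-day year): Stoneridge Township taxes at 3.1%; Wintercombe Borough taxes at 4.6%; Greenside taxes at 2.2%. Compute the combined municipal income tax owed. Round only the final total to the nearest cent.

Stoneridge Township, January 1 – April 24, 2019: 114 days → $121,000 × 3.1% × 114/365 = $1,171.5452
Wintercombe Borough, April 25 – November 12, 2019: 202 days → $121,000 × 4.6% × 202/365 = $3,080.3616
Greenside, November 13 – December 31, 2019: 49 days → $121,000 × 2.2% × 49/365 = $357.3644
Total = $4,609.2712

$4,609.27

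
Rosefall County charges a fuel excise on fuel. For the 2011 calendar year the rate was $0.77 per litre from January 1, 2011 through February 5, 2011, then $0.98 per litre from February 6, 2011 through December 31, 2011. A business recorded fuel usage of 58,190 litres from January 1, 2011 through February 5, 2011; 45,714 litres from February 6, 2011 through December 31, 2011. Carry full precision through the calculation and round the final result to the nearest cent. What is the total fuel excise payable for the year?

$89606.02

January 1 – February 5, 2011: 58,190 litres at $0.77/litre → $44806.30
February 6 – December 31, 2011: 45,714 litres at $0.98/litre → $44799.72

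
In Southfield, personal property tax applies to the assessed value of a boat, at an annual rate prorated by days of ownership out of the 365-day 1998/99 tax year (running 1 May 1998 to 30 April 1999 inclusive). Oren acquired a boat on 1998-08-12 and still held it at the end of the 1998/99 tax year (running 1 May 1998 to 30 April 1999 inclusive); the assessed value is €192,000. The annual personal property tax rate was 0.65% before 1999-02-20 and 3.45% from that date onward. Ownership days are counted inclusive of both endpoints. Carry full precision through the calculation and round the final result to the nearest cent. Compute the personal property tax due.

1998-08-12 to 1999-02-19: 192 days at 0.65% → €192,000 × 0.65% × 192/365 = €656.4822
1999-02-20 to 1999-04-30: 70 days at 3.45% → €192,000 × 3.45% × 70/365 = €1,270.3562
Total = €1,926.8384

€1,926.84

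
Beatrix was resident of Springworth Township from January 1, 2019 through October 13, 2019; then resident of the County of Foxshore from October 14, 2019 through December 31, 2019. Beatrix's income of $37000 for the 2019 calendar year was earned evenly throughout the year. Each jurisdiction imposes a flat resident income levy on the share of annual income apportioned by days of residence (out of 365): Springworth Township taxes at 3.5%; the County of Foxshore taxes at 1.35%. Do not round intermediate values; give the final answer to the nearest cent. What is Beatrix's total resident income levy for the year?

$1122.82

Springworth Township, January 1 – October 13, 2019: 286 days → $37000 × 3.5% × 286/365 = $1014.7123
The County of Foxshore, October 14 – December 31, 2019: 79 days → $37000 × 1.35% × 79/365 = $108.1110
Total = $1122.8233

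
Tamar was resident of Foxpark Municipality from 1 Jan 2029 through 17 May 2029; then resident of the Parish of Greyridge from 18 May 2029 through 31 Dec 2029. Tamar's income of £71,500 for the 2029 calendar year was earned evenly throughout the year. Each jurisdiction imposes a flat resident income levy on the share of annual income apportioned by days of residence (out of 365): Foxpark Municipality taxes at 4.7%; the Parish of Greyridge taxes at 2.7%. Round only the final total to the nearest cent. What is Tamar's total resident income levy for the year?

Foxpark Municipality, 1 Jan – 17 May 2029: 137 days → £71,500 × 4.7% × 137/365 = £1,261.3384
The Parish of Greyridge, 18 May – 31 Dec 2029: 228 days → £71,500 × 2.7% × 228/365 = £1,205.9014
Total = £2,467.2397

£2,467.24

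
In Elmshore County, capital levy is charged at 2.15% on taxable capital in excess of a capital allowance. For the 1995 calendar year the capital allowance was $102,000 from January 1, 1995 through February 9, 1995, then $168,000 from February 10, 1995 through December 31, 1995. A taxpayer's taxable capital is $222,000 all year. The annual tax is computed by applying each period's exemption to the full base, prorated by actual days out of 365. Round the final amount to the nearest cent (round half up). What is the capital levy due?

January 1 – February 9, 1995: 40 days, exemption $102,000 → ($222,000 − $102,000) × 2.15% × 40/365 = $282.7397
February 10 – December 31, 1995: 325 days, exemption $168,000 → ($222,000 − $168,000) × 2.15% × 325/365 = $1,033.7671
Total = $1,316.5068

$1,316.51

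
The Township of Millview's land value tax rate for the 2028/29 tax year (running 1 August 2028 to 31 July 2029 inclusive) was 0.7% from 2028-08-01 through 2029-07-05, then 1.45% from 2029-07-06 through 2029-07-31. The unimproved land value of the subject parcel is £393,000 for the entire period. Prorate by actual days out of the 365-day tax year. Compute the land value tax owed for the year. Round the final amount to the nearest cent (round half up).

£2,960.96

2028-08-01 to 2029-07-05: 339 days at 0.7% → £393,000 × 0.7% × 339/365 = £2,555.0384
2029-07-06 to 2029-07-31: 26 days at 1.45% → £393,000 × 1.45% × 26/365 = £405.9205
Total = £2,960.9589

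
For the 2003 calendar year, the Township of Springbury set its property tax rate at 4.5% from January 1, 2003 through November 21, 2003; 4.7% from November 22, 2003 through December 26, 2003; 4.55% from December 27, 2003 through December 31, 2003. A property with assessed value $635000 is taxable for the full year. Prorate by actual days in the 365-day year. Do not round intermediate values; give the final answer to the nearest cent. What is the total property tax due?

January 1 – November 21, 2003: 325 days at 4.5% → $635000 × 4.5% × 325/365 = $25443.4932
November 22 – December 26, 2003: 35 days at 4.7% → $635000 × 4.7% × 35/365 = $2861.8493
December 27 – December 31, 2003: 5 days at 4.55% → $635000 × 4.55% × 5/365 = $395.7877
Total = $28701.1301

$28701.13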